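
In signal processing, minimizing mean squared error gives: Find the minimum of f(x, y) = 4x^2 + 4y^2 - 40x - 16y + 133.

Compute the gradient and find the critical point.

f(x,y) = 4x^2 + 4y^2 - 40x - 16y + 133
df/dx = 8x + (-40) = 0  =>  x = 5
df/dy = 8y + (-16) = 0  =>  y = 2
f(5, 2) = 4*(5)^2 + 4*(2)^2 + -40*(5) + -16*(2) + 133 = 17
Hessian is diagonal with entries 8, 8 > 0, so this is a minimum.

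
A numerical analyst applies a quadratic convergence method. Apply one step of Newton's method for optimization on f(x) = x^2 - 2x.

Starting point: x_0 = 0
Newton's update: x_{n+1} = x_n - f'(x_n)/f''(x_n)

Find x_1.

f(x) = x^2 - 2x
f'(x) = 2x + (-2), f''(x) = 2
Newton step: x_1 = x_0 - f'(x_0)/f''(x_0)
f'(0) = -2
x_1 = 0 - -2/2 = 1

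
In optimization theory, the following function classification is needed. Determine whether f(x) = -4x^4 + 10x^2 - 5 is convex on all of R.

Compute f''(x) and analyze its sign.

f(x) = -4x^4 + 10x^2 - 5
f'(x) = -16x^3 + 20x
f''(x) = -48x^2 + 20
f''(x) = -48x^2 + 20 -> -inf as |x| -> inf
Therefore, f is not globally convex on R.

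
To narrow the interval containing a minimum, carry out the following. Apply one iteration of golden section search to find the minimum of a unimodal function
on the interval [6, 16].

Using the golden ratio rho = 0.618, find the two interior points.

Golden section search on [6, 16].
Golden ratio rho = 0.618 (approx).
Interior points:
  x_1 = 6 + (1-0.618)*10 = 9.8200
  x_2 = 6 + 0.618*10 = 12.1800
Compare f(x_1) and f(x_2) to determine which subinterval to keep.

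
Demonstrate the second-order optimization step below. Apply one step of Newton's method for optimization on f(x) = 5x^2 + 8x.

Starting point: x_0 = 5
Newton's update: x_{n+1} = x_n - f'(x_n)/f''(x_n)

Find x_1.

f(x) = 5x^2 + 8x
f'(x) = 10x + (8), f''(x) = 10
Newton step: x_1 = x_0 - f'(x_0)/f''(x_0)
f'(5) = 58
x_1 = 5 - 58/10 = -4/5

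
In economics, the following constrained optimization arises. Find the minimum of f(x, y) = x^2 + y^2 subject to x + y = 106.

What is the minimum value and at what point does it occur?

Substitute y = 106 - x into f(x,y) = x^2 + y^2:
g(x) = x^2 + (106 - x)^2 = 2x^2 - 212x + 11236
g'(x) = 4x - 212 = 0  =>  x = 53
y = 106 - 53 = 53
Minimum value = 53^2 + 53^2 = 5618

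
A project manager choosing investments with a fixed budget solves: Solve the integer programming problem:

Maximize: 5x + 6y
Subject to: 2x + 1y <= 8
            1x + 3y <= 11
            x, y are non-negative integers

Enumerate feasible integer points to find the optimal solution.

Constraint 1: 2x + 1y <= 8
Constraint 2: 1x + 3y <= 11
Feasible x range (need y >= 0): 0 <= x <= min(8/2, 11/1) => x in {0, ..., 4}.
Enumerate feasible integer points row by row (the coefficient of y is 6 > 0, so for each x the largest feasible y gives the best value):
  x = 0: y <= min((8 - 2*0)/1, (11 - 1*0)/3) => y in {0, ..., 3}; best 5*0 + 6*3 = 18
  x = 1: y <= min((8 - 2*1)/1, (11 - 1*1)/3) => y in {0, ..., 3}; best 5*1 + 6*3 = 23
  x = 2: y <= min((8 - 2*2)/1, (11 - 1*2)/3) => y in {0, ..., 3}; best 5*2 + 6*3 = 28
  x = 3: y <= min((8 - 2*3)/1, (11 - 1*3)/3) => y in {0, ..., 2}; best 5*3 + 6*2 = 27
  x = 4: y <= min((8 - 2*4)/1, (11 - 1*4)/3) => y in {0}; best 5*4 + 6*0 = 20
The maximum 5x + 6y = 28 is achieved at x = 2, y = 3.
Check: 2*2 + 1*3 = 7 <= 8 and 1*2 + 3*3 = 11 <= 11.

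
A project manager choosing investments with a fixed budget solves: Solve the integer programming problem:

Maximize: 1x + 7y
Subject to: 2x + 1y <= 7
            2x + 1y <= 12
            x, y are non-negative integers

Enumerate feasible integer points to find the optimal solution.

Constraint 1: 2x + 1y <= 7
Constraint 2: 2x + 1y <= 12
Feasible x range (need y >= 0): 0 <= x <= min(7/2, 12/2) => x in {0, ..., 3}.
Enumerate feasible integer points row by row (the coefficient of y is 7 > 0, so for each x the largest feasible y gives the best value):
  x = 0: y <= min((7 - 2*0)/1, (12 - 2*0)/1) => y in {0, ..., 7}; best 1*0 + 7*7 = 49
  x = 1: y <= min((7 - 2*1)/1, (12 - 2*1)/1) => y in {0, ..., 5}; best 1*1 + 7*5 = 36
  x = 2: y <= min((7 - 2*2)/1, (12 - 2*2)/1) => y in {0, ..., 3}; best 1*2 + 7*3 = 23
  x = 3: y <= min((7 - 2*3)/1, (12 - 2*3)/1) => y in {0, ..., 1}; best 1*3 + 7*1 = 10
The maximum 1x + 7y = 49 is achieved at x = 0, y = 7.
Check: 2*0 + 1*7 = 7 <= 7 and 2*0 + 1*7 = 7 <= 12.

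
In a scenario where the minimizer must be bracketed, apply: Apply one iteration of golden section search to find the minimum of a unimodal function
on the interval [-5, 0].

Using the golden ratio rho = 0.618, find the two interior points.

Golden section search on [-5, 0].
Golden ratio rho = 0.618 (approx).
Interior points:
  x_1 = -5 + (1-0.618)*5 = -3.0900
  x_2 = -5 + 0.618*5 = -1.9100
Compare f(x_1) and f(x_2) to determine which subinterval to keep.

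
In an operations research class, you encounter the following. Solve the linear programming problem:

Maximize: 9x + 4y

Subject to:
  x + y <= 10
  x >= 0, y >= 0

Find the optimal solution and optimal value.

The feasible region has vertices at [(0, 0), (10, 0), (0, 10)].
Checking objective 9x + 4y at each vertex:
  (0, 0): 9*0 + 4*0 = 0
  (10, 0): 9*10 + 4*0 = 90
  (0, 10): 9*0 + 4*10 = 40
Maximum is 90 at (10, 0).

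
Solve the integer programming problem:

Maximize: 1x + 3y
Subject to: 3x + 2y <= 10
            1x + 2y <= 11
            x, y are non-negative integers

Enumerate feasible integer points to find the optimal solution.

Constraint 1: 3x + 2y <= 10
Constraint 2: 1x + 2y <= 11
Feasible x range (need y >= 0): 0 <= x <= min(10/3, 11/1) => x in {0, ..., 3}.
Enumerate feasible integer points row by row (the coefficient of y is 3 > 0, so for each x the largest feasible y gives the best value):
  x = 0: y <= min((10 - 3*0)/2, (11 - 1*0)/2) => y in {0, ..., 5}; best 1*0 + 3*5 = 15
  x = 1: y <= min((10 - 3*1)/2, (11 - 1*1)/2) => y in {0, ..., 3}; best 1*1 + 3*3 = 10
  x = 2: y <= min((10 - 3*2)/2, (11 - 1*2)/2) => y in {0, ..., 2}; best 1*2 + 3*2 = 8
  x = 3: y <= min((10 - 3*3)/2, (11 - 1*3)/2) => y in {0}; best 1*3 + 3*0 = 3
The maximum 1x + 3y = 15 is achieved at x = 0, y = 5.
Check: 3*0 + 2*5 = 10 <= 10 and 1*0 + 2*5 = 10 <= 11.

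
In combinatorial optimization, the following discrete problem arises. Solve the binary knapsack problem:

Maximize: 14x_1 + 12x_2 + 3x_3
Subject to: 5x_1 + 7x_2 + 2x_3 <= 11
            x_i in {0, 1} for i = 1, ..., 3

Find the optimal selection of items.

Items: item 1 (v=14, w=5), item 2 (v=12, w=7), item 3 (v=3, w=2)
Capacity: 11
Checking all 8 subsets (w = total weight, v = total value):
  {}: w = 0, v = 0
  {1}: w = 5, v = 14
  {2}: w = 7, v = 12
  {3}: w = 2, v = 3
  {1, 2}: w = 12 > 11, infeasible
  {1, 3}: w = 7, v = 17
  {2, 3}: w = 9, v = 15
  {1, 2, 3}: w = 14 > 11, infeasible
Best feasible subset: items [1, 3]
Total weight: 7 <= 11, total value: 17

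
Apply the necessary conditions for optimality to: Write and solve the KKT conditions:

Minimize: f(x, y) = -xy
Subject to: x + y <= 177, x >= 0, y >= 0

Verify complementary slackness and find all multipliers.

Problem: min -xy s.t. x + y <= 177 (multiplier lambda), x >= 0 (mu_x), y >= 0 (mu_y)
KKT stationarity: -y + lambda - mu_x = 0, -x + lambda - mu_y = 0, with lambda, mu_x, mu_y >= 0
Complementary slackness: lambda*(x + y - 177) = 0, mu_x*x = 0, mu_y*y = 0
If lambda = 0: y = -mu_x <= 0 and x = -mu_y <= 0 force x = y = 0 with f = 0; but x = y = 177/2 is feasible with f = -31329/4 < 0, so this is not the minimum. Hence lambda > 0 and x + y = 177.
Try x > 0, y > 0 (so mu_x = mu_y = 0): y = lambda, x = lambda => x = y = lambda
x + y = 177 => 2*lambda = 177 => lambda = 177/2
x* = y* = 177/2 > 0, consistent with mu_x = mu_y = 0.
(Any feasible point with x = 0 or y = 0 has f = 0 > -31329/4, so the minimum is not on those boundaries.)
min(-xy) = -31329/4 (i.e. max xy = 31329/4)
Multipliers: lambda = 177/2, mu_x = 0, mu_y = 0
Complementary slackness: lambda*(x + y - 177) = 177/2*(177/2 + 177/2 - 177) = 0, mu_x*x = 0*177/2 = 0, mu_y*y = 0*177/2 = 0. Satisfied.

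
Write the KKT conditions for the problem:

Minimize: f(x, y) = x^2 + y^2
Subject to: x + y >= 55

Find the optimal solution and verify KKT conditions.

KKT conditions for min x^2 + y^2 s.t. x + y >= 55:
Stationarity: 2x = mu, 2y = mu
So x = y = mu/2.
Complementary slackness: mu*(x + y - 55) = 0
Primal feasibility: x + y >= 55; dual feasibility: mu >= 0
If mu = 0 then x = y = 0, but 0 + 0 < 55 is infeasible, so the constraint is active.
Constraint active: x + y = 2*(mu/2) = 55 => mu = 55
x = y = 55/2, f = 3025/2
Verify: stationarity 2*(55/2) = 55 = mu; primal 55/2 + 55/2 = 55 >= 55; dual mu = 55 >= 0; complementary slackness 55*(55 - 55) = 0. All KKT conditions hold.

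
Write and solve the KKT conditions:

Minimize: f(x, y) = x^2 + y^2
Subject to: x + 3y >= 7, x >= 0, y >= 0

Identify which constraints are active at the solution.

KKT conditions for min x^2 + y^2 s.t. 1x + 3y >= 7, x >= 0, y >= 0:
Stationarity: 2x = mu*1 + mu_x, 2y = mu*3 + mu_y, with mu, mu_x, mu_y >= 0
Complementary slackness: mu*(x + 3y - 7) = 0, mu_x*x = 0, mu_y*y = 0
(0, 0) is infeasible (1*0 + 3*0 < 7), so if mu = 0 stationarity would force x = mu_x/2 >= 0, y = mu_y/2 >= 0 with mu_x*x = mu_y*y = 0, i.e. x = y = 0: contradiction. Hence mu > 0 and x + 3y = 7 is active.
Try x > 0, y > 0 (so mu_x = mu_y = 0): x = 1*mu/2, y = 3*mu/2
Substitute: 1*(1*mu/2) + 3*(3*mu/2) = 7
  mu*10/2 = 7 => mu = 7/5
x* = 7/10 > 0, y* = 21/10 > 0, consistent with mu_x = mu_y = 0.
f is convex and the constraints are linear, so this KKT point is the global minimum.
f* = 49/10
Active constraints: x + 3y >= 7 (holds with equality, mu = 7/5 > 0); x >= 0 and y >= 0 are inactive (mu_x = mu_y = 0).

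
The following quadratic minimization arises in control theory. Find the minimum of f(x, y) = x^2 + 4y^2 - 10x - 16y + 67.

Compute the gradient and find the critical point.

f(x,y) = x^2 + 4y^2 - 10x - 16y + 67
df/dx = 2x + (-10) = 0  =>  x = 5
df/dy = 8y + (-16) = 0  =>  y = 2
f(5, 2) = 1*(5)^2 + 4*(2)^2 + -10*(5) + -16*(2) + 67 = 26
Hessian is diagonal with entries 2, 8 > 0, so this is a minimum.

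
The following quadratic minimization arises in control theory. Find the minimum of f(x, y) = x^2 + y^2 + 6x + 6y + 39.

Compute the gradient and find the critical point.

f(x,y) = x^2 + y^2 + 6x + 6y + 39
df/dx = 2x + (6) = 0  =>  x = -3
df/dy = 2y + (6) = 0  =>  y = -3
f(-3, -3) = 1*(-3)^2 + 1*(-3)^2 + 6*(-3) + 6*(-3) + 39 = 21
Hessian is diagonal with entries 2, 2 > 0, so this is a minimum.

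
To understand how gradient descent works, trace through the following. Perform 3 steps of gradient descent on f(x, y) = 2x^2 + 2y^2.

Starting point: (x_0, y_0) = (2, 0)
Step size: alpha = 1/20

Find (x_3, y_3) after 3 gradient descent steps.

f(x,y) = 2x^2 + 2y^2
grad_x = 4x + 0y, grad_y = 4y + 0x
Step 1: grad = (8, 0), (8/5, 0)
Step 2: grad = (32/5, 0), (32/25, 0)
Step 3: grad = (128/25, 0), (128/125, 0)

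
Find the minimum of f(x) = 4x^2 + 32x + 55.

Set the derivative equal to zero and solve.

f(x) = 4x^2 + 32x + 55
f'(x) = 8x + (32) = 0
x = -32/8 = -4
f(-4) = -9
Since f''(x) = 8 > 0, this is a minimum.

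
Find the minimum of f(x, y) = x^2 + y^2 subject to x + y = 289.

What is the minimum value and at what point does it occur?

Substitute y = 289 - x into f(x,y) = x^2 + y^2:
g(x) = x^2 + (289 - x)^2 = 2x^2 - 578x + 83521
g'(x) = 4x - 578 = 0  =>  x = 289/2
y = 289 - 289/2 = 289/2
Minimum value = (289/2)^2 + (289/2)^2 = 83521/2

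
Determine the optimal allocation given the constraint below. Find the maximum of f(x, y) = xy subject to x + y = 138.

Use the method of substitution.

Substitute y = 138 - x into f(x,y) = xy:
g(x) = x(138 - x) = 138x - x^2
g'(x) = 138 - 2x = 0  =>  x = 69
y = 138 - 69 = 69
Maximum value = 69 * 69 = 4761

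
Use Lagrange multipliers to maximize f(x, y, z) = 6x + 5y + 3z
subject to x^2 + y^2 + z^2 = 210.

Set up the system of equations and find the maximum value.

Lagrange conditions: 6 = 2*lambda*x, 5 = 2*lambda*y, 3 = 2*lambda*z
So x:6 = y:5 = z:3, i.e. x = 6t, y = 5t, z = 3t
Constraint: t^2*(6^2 + 5^2 + 3^2) = 210
  t^2 * 70 = 210  =>  t = sqrt(3)
Maximum = 6*6t + 5*5t + 3*3t = 70*sqrt(3) = sqrt(14700)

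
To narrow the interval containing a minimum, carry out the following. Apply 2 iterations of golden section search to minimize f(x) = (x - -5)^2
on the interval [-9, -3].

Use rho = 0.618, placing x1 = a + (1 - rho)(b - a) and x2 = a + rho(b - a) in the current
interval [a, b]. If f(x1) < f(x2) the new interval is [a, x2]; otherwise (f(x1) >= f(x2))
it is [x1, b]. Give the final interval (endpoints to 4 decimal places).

Golden section search for min of f(x) = (x - -5)^2 on [-9, -3].
Each step: x1 = a + (1 - rho)(b - a), x2 = a + rho(b - a); if f(x1) < f(x2) keep [a, x2], otherwise keep [x1, b].
Step 1: [-9.0000, -3.0000], x1=-6.7080 (f=2.9173), x2=-5.2920 (f=0.0853); f(x1) > f(x2) => keep [-6.7080, -3.0000]
Step 2: [-6.7080, -3.0000], x1=-5.2915 (f=0.0850), x2=-4.4165 (f=0.3405); f(x1) < f(x2) => keep [-6.7080, -4.4165]
Final interval: [-6.7080, -4.4165]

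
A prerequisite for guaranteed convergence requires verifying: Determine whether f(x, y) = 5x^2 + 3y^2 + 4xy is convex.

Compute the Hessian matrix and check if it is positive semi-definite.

f(x,y) = 5x^2 + 3y^2 + 4xy
Hessian H = [[10, 4], [4, 6]]
trace(H) = 16, det(H) = 44
Eigenvalues: (16 +/- sqrt(80)) / 2 = 12.47, 3.528
Since both eigenvalues > 0, f is convex.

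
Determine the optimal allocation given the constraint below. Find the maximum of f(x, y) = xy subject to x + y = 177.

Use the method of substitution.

Substitute y = 177 - x into f(x,y) = xy:
g(x) = x(177 - x) = 177x - x^2
g'(x) = 177 - 2x = 0  =>  x = 177/2
y = 177 - 177/2 = 177/2
Maximum value = (177/2) * (177/2) = 31329/4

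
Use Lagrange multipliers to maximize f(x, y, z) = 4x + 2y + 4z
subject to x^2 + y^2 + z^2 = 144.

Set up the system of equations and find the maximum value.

Lagrange conditions: 4 = 2*lambda*x, 2 = 2*lambda*y, 4 = 2*lambda*z
So x:4 = y:2 = z:4, i.e. x = 4t, y = 2t, z = 4t
Constraint: t^2*(4^2 + 2^2 + 4^2) = 144
  t^2 * 36 = 144  =>  t = sqrt(4)
Maximum = 4*4t + 2*2t + 4*4t = 36*sqrt(4) = 72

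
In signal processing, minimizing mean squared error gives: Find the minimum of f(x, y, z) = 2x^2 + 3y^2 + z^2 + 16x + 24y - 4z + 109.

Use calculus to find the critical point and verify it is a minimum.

f(x,y,z) = 2x^2 + 3y^2 + z^2 + 16x + 24y - 4z + 109
df/dx = 4x + (16) = 0 => x = -4
df/dy = 6y + (24) = 0 => y = -4
df/dz = 2z + (-4) = 0 => z = 2
f(-4,-4,2) = 2*(-4)^2 + 3*(-4)^2 + 1*(2)^2 + 16*(-4) + 24*(-4) + -4*(2) + 109 = 25
Hessian is diagonal with entries 4, 6, 2 > 0, confirmed minimum.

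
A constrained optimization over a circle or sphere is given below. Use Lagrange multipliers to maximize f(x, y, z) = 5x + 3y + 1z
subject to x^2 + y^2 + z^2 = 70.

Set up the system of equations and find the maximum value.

Lagrange conditions: 5 = 2*lambda*x, 3 = 2*lambda*y, 1 = 2*lambda*z
So x:5 = y:3 = z:1, i.e. x = 5t, y = 3t, z = 1t
Constraint: t^2*(5^2 + 3^2 + 1^2) = 70
  t^2 * 35 = 70  =>  t = sqrt(2)
Maximum = 5*5t + 3*3t + 1*1t = 35*sqrt(2) = sqrt(2450)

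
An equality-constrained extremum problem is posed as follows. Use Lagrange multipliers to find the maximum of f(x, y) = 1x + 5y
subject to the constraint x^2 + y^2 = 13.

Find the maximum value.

Set up Lagrange conditions: grad f = lambda * grad g
  1 = 2*lambda*x
  5 = 2*lambda*y
From these: x/y = 1/5, so x = 1t, y = 5t for some t.
Substitute into constraint: (1t)^2 + (5t)^2 = 13
  t^2 * 26 = 13
  t = sqrt(13/26)
Maximum = 1*x + 5*y = (1^2 + 5^2)*t = 26 * sqrt(13/26) = sqrt(338)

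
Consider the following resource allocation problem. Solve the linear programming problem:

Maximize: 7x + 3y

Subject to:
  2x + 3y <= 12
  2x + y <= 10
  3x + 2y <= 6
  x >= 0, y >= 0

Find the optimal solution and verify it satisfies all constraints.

Feasible vertices: (0, 0), (0, 3), (2, 0)
Objective 7x + 3y at each vertex:
  (0, 0): 0
  (0, 3): 9
  (2, 0): 14
Maximum is 14 at (2, 0).
Verify constraints at (x, y) = (2, 0):
  2*2 + 3*0 = 4 <= 12
  2*2 + 1*0 = 4 <= 10
  3*2 + 2*0 = 6 <= 6 (active)
  x = 2 >= 0, y = 0 >= 0. All constraints satisfied.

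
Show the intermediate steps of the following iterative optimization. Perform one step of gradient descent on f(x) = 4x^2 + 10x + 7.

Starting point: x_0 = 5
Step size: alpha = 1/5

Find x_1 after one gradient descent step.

f(x) = 4x^2 + 10x + 7
f'(x) = 8x + 10
f'(5) = 8*5 + (10) = 50
x_1 = x_0 - alpha * f'(x_0) = 5 - 1/5 * 50 = -5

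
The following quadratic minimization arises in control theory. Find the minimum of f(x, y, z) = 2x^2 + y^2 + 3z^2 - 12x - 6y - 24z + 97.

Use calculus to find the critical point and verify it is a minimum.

f(x,y,z) = 2x^2 + y^2 + 3z^2 - 12x - 6y - 24z + 97
df/dx = 4x + (-12) = 0 => x = 3
df/dy = 2y + (-6) = 0 => y = 3
df/dz = 6z + (-24) = 0 => z = 4
f(3,3,4) = 2*(3)^2 + 1*(3)^2 + 3*(4)^2 + -12*(3) + -6*(3) + -24*(4) + 97 = 22
Hessian is diagonal with entries 4, 2, 6 > 0, confirmed minimum.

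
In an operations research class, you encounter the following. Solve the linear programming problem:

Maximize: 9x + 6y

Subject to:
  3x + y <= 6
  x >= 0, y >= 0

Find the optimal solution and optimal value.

The feasible region has vertices at [(0, 0), (2, 0), (0, 6)].
Checking objective 9x + 6y at each vertex:
  (0, 0): 9*0 + 6*0 = 0
  (2, 0): 9*2 + 6*0 = 18
  (0, 6): 9*0 + 6*6 = 36
Maximum is 36 at (0, 6).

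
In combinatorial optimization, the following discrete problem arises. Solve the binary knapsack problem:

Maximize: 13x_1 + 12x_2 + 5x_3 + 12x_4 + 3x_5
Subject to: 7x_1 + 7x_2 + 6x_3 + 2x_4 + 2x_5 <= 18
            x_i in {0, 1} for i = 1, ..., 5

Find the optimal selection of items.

Items: item 1 (v=13, w=7), item 2 (v=12, w=7), item 3 (v=5, w=6), item 4 (v=12, w=2), item 5 (v=3, w=2)
Capacity: 18
Checking all 32 subsets (w = total weight, v = total value):
  {}: w = 0, v = 0
  {1}: w = 7, v = 13
  {2}: w = 7, v = 12
  {3}: w = 6, v = 5
  {4}: w = 2, v = 12
  {5}: w = 2, v = 3
  {1, 2}: w = 14, v = 25
  {1, 3}: w = 13, v = 18
  {1, 4}: w = 9, v = 25
  {1, 5}: w = 9, v = 16
  {2, 3}: w = 13, v = 17
  {2, 4}: w = 9, v = 24
  {2, 5}: w = 9, v = 15
  {3, 4}: w = 8, v = 17
  {3, 5}: w = 8, v = 8
  {4, 5}: w = 4, v = 15
  {1, 2, 3}: w = 20 > 18, infeasible
  {1, 2, 4}: w = 16, v = 37
  {1, 2, 5}: w = 16, v = 28
  {1, 3, 4}: w = 15, v = 30
  {1, 3, 5}: w = 15, v = 21
  {1, 4, 5}: w = 11, v = 28
  {2, 3, 4}: w = 15, v = 29
  {2, 3, 5}: w = 15, v = 20
  {2, 4, 5}: w = 11, v = 27
  {3, 4, 5}: w = 10, v = 20
  {1, 2, 3, 4}: w = 22 > 18, infeasible
  {1, 2, 3, 5}: w = 22 > 18, infeasible
  {1, 2, 4, 5}: w = 18, v = 40
  {1, 3, 4, 5}: w = 17, v = 33
  {2, 3, 4, 5}: w = 17, v = 32
  {1, 2, 3, 4, 5}: w = 24 > 18, infeasible
Best feasible subset: items [1, 2, 4, 5]
Total weight: 18 <= 18, total value: 40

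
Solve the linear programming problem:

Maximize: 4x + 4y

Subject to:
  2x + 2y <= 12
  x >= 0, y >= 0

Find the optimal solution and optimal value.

The feasible region has vertices at [(0, 0), (6, 0), (0, 6)].
Checking objective 4x + 4y at each vertex:
  (0, 0): 4*0 + 4*0 = 0
  (6, 0): 4*6 + 4*0 = 24
  (0, 6): 4*0 + 4*6 = 24
Maximum is 24 at (6, 0).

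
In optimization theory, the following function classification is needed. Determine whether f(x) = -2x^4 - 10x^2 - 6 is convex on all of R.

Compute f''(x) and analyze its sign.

f(x) = -2x^4 - 10x^2 - 6
f'(x) = -8x^3 + -20x
f''(x) = -24x^2 + -20
f''(x) = -24x^2 + -20 <= -20 < 0 for all x
Therefore, f is concave on R.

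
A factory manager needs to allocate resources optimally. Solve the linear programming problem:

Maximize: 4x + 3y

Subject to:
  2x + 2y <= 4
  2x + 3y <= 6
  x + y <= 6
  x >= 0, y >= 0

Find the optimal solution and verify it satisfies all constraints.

Feasible vertices: (0, 0), (0, 2), (2, 0)
Objective 4x + 3y at each vertex:
  (0, 0): 0
  (0, 2): 6
  (2, 0): 8
Maximum is 8 at (2, 0).
Verify constraints at (x, y) = (2, 0):
  2*2 + 2*0 = 4 <= 4 (active)
  2*2 + 3*0 = 4 <= 6
  1*2 + 1*0 = 2 <= 6
  x = 2 >= 0, y = 0 >= 0. All constraints satisfied.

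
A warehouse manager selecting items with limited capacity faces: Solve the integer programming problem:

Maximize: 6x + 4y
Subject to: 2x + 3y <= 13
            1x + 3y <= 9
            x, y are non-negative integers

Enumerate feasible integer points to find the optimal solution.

Constraint 1: 2x + 3y <= 13
Constraint 2: 1x + 3y <= 9
Feasible x range (need y >= 0): 0 <= x <= min(13/2, 9/1) => x in {0, ..., 6}.
Enumerate feasible integer points row by row (the coefficient of y is 4 > 0, so for each x the largest feasible y gives the best value):
  x = 0: y <= min((13 - 2*0)/3, (9 - 1*0)/3) => y in {0, ..., 3}; best 6*0 + 4*3 = 12
  x = 1: y <= min((13 - 2*1)/3, (9 - 1*1)/3) => y in {0, ..., 2}; best 6*1 + 4*2 = 14
  x = 2: y <= min((13 - 2*2)/3, (9 - 1*2)/3) => y in {0, ..., 2}; best 6*2 + 4*2 = 20
  x = 3: y <= min((13 - 2*3)/3, (9 - 1*3)/3) => y in {0, ..., 2}; best 6*3 + 4*2 = 26
  x = 4: y <= min((13 - 2*4)/3, (9 - 1*4)/3) => y in {0, ..., 1}; best 6*4 + 4*1 = 28
  x = 5: y <= min((13 - 2*5)/3, (9 - 1*5)/3) => y in {0, ..., 1}; best 6*5 + 4*1 = 34
  x = 6: y <= min((13 - 2*6)/3, (9 - 1*6)/3) => y in {0}; best 6*6 + 4*0 = 36
The maximum 6x + 4y = 36 is achieved at x = 6, y = 0.
Check: 2*6 + 3*0 = 12 <= 13 and 1*6 + 3*0 = 6 <= 9.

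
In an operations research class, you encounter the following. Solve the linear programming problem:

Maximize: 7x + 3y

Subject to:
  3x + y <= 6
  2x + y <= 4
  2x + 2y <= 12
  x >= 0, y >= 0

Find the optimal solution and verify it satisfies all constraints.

Feasible vertices: (0, 0), (0, 4), (2, 0)
Objective 7x + 3y at each vertex:
  (0, 0): 0
  (0, 4): 12
  (2, 0): 14
Maximum is 14 at (2, 0).
Verify constraints at (x, y) = (2, 0):
  3*2 + 1*0 = 6 <= 6 (active)
  2*2 + 1*0 = 4 <= 4 (active)
  2*2 + 2*0 = 4 <= 12
  x = 2 >= 0, y = 0 >= 0. All constraints satisfied.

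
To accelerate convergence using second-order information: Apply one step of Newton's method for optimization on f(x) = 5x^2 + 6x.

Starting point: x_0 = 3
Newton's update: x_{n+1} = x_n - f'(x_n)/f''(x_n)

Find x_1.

f(x) = 5x^2 + 6x
f'(x) = 10x + (6), f''(x) = 10
Newton step: x_1 = x_0 - f'(x_0)/f''(x_0)
f'(3) = 36
x_1 = 3 - 36/10 = -3/5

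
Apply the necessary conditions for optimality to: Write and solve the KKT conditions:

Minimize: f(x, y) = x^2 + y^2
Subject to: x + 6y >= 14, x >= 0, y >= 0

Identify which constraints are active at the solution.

KKT conditions for min x^2 + y^2 s.t. 1x + 6y >= 14, x >= 0, y >= 0:
Stationarity: 2x = mu*1 + mu_x, 2y = mu*6 + mu_y, with mu, mu_x, mu_y >= 0
Complementary slackness: mu*(x + 6y - 14) = 0, mu_x*x = 0, mu_y*y = 0
(0, 0) is infeasible (1*0 + 6*0 < 14), so if mu = 0 stationarity would force x = mu_x/2 >= 0, y = mu_y/2 >= 0 with mu_x*x = mu_y*y = 0, i.e. x = y = 0: contradiction. Hence mu > 0 and x + 6y = 14 is active.
Try x > 0, y > 0 (so mu_x = mu_y = 0): x = 1*mu/2, y = 6*mu/2
Substitute: 1*(1*mu/2) + 6*(6*mu/2) = 14
  mu*37/2 = 14 => mu = 28/37
x* = 14/37 > 0, y* = 84/37 > 0, consistent with mu_x = mu_y = 0.
f is convex and the constraints are linear, so this KKT point is the global minimum.
f* = 196/37
Active constraints: x + 6y >= 14 (holds with equality, mu = 28/37 > 0); x >= 0 and y >= 0 are inactive (mu_x = mu_y = 0).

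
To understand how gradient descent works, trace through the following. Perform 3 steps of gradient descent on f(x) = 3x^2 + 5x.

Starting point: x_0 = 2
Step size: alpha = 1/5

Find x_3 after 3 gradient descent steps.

f(x) = 3x^2 + 5x, f'(x) = 6x + (5)
Step 1: f'(2) = 17, x_1 = 2 - 1/5 * 17 = -7/5
Step 2: f'(-7/5) = -17/5, x_2 = -7/5 - 1/5 * -17/5 = -18/25
Step 3: f'(-18/25) = 17/25, x_3 = -18/25 - 1/5 * 17/25 = -107/125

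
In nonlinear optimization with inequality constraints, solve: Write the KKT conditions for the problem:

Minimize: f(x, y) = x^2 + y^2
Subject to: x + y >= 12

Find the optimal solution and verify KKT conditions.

KKT conditions for min x^2 + y^2 s.t. x + y >= 12:
Stationarity: 2x = mu, 2y = mu
So x = y = mu/2.
Complementary slackness: mu*(x + y - 12) = 0
Primal feasibility: x + y >= 12; dual feasibility: mu >= 0
If mu = 0 then x = y = 0, but 0 + 0 < 12 is infeasible, so the constraint is active.
Constraint active: x + y = 2*(mu/2) = 12 => mu = 12
x = y = 6, f = 72
Verify: stationarity 2*6 = 12 = mu; primal 6 + 6 = 12 >= 12; dual mu = 12 >= 0; complementary slackness 12*(12 - 12) = 0. All KKT conditions hold.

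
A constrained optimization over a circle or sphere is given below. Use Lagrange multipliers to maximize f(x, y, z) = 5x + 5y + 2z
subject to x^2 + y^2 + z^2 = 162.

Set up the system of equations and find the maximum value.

Lagrange conditions: 5 = 2*lambda*x, 5 = 2*lambda*y, 2 = 2*lambda*z
So x:5 = y:5 = z:2, i.e. x = 5t, y = 5t, z = 2t
Constraint: t^2*(5^2 + 5^2 + 2^2) = 162
  t^2 * 54 = 162  =>  t = sqrt(3)
Maximum = 5*5t + 5*5t + 2*2t = 54*sqrt(3) = sqrt(8748)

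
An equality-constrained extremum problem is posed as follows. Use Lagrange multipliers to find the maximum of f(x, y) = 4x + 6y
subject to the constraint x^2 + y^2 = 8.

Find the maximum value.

Set up Lagrange conditions: grad f = lambda * grad g
  4 = 2*lambda*x
  6 = 2*lambda*y
From these: x/y = 4/6, so x = 4t, y = 6t for some t.
Substitute into constraint: (4t)^2 + (6t)^2 = 8
  t^2 * 52 = 8
  t = sqrt(8/52)
Maximum = 4*x + 6*y = (4^2 + 6^2)*t = 52 * sqrt(8/52) = sqrt(416)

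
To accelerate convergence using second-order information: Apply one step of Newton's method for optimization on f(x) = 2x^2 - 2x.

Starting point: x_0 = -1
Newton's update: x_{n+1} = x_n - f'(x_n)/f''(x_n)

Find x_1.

f(x) = 2x^2 - 2x
f'(x) = 4x + (-2), f''(x) = 4
Newton step: x_1 = x_0 - f'(x_0)/f''(x_0)
f'(-1) = -6
x_1 = -1 - -6/4 = 1/2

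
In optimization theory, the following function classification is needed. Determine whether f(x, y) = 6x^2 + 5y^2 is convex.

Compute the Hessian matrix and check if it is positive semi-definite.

f(x,y) = 6x^2 + 5y^2
Hessian H = [[12, 0], [0, 10]]
trace(H) = 22, det(H) = 120
Eigenvalues: (22 +/- sqrt(4)) / 2 = 12, 10
Since both eigenvalues > 0, f is convex.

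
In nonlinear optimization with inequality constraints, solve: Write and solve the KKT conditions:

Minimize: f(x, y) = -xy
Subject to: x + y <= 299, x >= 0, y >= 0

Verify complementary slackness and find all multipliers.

Problem: min -xy s.t. x + y <= 299 (multiplier lambda), x >= 0 (mu_x), y >= 0 (mu_y)
KKT stationarity: -y + lambda - mu_x = 0, -x + lambda - mu_y = 0, with lambda, mu_x, mu_y >= 0
Complementary slackness: lambda*(x + y - 299) = 0, mu_x*x = 0, mu_y*y = 0
If lambda = 0: y = -mu_x <= 0 and x = -mu_y <= 0 force x = y = 0 with f = 0; but x = y = 299/2 is feasible with f = -89401/4 < 0, so this is not the minimum. Hence lambda > 0 and x + y = 299.
Try x > 0, y > 0 (so mu_x = mu_y = 0): y = lambda, x = lambda => x = y = lambda
x + y = 299 => 2*lambda = 299 => lambda = 299/2
x* = y* = 299/2 > 0, consistent with mu_x = mu_y = 0.
(Any feasible point with x = 0 or y = 0 has f = 0 > -89401/4, so the minimum is not on those boundaries.)
min(-xy) = -89401/4 (i.e. max xy = 89401/4)
Multipliers: lambda = 299/2, mu_x = 0, mu_y = 0
Complementary slackness: lambda*(x + y - 299) = 299/2*(299/2 + 299/2 - 299) = 0, mu_x*x = 0*299/2 = 0, mu_y*y = 0*299/2 = 0. Satisfied.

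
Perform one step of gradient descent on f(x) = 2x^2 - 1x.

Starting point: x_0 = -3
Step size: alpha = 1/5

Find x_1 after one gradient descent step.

f(x) = 2x^2 - 1x
f'(x) = 4x - 1
f'(-3) = 4*-3 + (-1) = -13
x_1 = x_0 - alpha * f'(x_0) = -3 - 1/5 * -13 = -2/5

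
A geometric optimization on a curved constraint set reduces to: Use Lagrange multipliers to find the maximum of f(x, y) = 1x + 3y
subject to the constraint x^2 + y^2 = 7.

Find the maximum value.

Set up Lagrange conditions: grad f = lambda * grad g
  1 = 2*lambda*x
  3 = 2*lambda*y
From these: x/y = 1/3, so x = 1t, y = 3t for some t.
Substitute into constraint: (1t)^2 + (3t)^2 = 7
  t^2 * 10 = 7
  t = sqrt(7/10)
Maximum = 1*x + 3*y = (1^2 + 3^2)*t = 10 * sqrt(7/10) = sqrt(70)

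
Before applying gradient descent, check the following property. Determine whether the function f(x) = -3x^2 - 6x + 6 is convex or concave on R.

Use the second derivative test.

f(x) = -3x^2 - 6x + 6
f'(x) = -6x - 6
f''(x) = -6
Since f''(x) = -6 < 0 for all x, f is concave on R.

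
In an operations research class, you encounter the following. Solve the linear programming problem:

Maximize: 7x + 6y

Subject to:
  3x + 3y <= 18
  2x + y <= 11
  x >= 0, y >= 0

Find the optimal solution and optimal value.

Feasible vertices: (0, 0), (0, 6), (5, 1), (11/2, 0)
Objective 7x + 6y at each:
  (0, 0): 0
  (0, 6): 36
  (5, 1): 41
  (11/2, 0): 77/2
Maximum is 41 at (5, 1).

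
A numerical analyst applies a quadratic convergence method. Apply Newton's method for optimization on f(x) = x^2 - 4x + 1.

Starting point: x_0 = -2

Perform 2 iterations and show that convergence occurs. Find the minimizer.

f(x) = x^2 - 4x + 1, f'(x) = 2x + (-4), f''(x) = 2
Step 1: f'(-2) = -8, x_1 = -2 - -8/2 = 2
Step 2: f'(2) = 0, x_2 = 2 (converged)
Newton's method converges in 1 step for quadratics.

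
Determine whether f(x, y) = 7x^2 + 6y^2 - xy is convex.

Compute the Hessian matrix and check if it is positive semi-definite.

f(x,y) = 7x^2 + 6y^2 - xy
Hessian H = [[14, -1], [-1, 12]]
trace(H) = 26, det(H) = 167
Eigenvalues: (26 +/- sqrt(8)) / 2 = 14.41, 11.59
Since both eigenvalues > 0, f is convex.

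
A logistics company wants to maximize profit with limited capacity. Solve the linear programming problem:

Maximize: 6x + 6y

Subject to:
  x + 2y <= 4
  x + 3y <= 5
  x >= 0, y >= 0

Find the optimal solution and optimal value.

Feasible vertices: (0, 0), (0, 5/3), (2, 1), (4, 0)
Objective 6x + 6y at each:
  (0, 0): 0
  (0, 5/3): 10
  (2, 1): 18
  (4, 0): 24
Maximum is 24 at (4, 0).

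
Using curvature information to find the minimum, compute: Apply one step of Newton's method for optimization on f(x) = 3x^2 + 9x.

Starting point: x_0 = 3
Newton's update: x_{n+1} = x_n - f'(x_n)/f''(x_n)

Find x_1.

f(x) = 3x^2 + 9x
f'(x) = 6x + (9), f''(x) = 6
Newton step: x_1 = x_0 - f'(x_0)/f''(x_0)
f'(3) = 27
x_1 = 3 - 27/6 = -3/2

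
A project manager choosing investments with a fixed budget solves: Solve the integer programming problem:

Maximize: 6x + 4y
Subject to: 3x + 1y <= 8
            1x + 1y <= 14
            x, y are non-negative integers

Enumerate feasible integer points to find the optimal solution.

Constraint 1: 3x + 1y <= 8
Constraint 2: 1x + 1y <= 14
Feasible x range (need y >= 0): 0 <= x <= min(8/3, 14/1) => x in {0, ..., 2}.
Enumerate feasible integer points row by row (the coefficient of y is 4 > 0, so for each x the largest feasible y gives the best value):
  x = 0: y <= min((8 - 3*0)/1, (14 - 1*0)/1) => y in {0, ..., 8}; best 6*0 + 4*8 = 32
  x = 1: y <= min((8 - 3*1)/1, (14 - 1*1)/1) => y in {0, ..., 5}; best 6*1 + 4*5 = 26
  x = 2: y <= min((8 - 3*2)/1, (14 - 1*2)/1) => y in {0, ..., 2}; best 6*2 + 4*2 = 20
The maximum 6x + 4y = 32 is achieved at x = 0, y = 8.
Check: 3*0 + 1*8 = 8 <= 8 and 1*0 + 1*8 = 8 <= 14.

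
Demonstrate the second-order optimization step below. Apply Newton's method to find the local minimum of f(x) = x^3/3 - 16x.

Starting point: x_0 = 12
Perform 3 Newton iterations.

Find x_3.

f(x) = x^3/3 - 16x
f'(x) = x^2 - 16, f''(x) = 2x
Newton update: x_{n+1} = x_n - (x_n^2 - 16)/(2*x_n)
Step 1: x_0 = 12, f'=128, f''=24, x_1 = 20/3
Step 2: x_1 = 20/3, f'=256/9, f''=40/3, x_2 = 68/15
Step 3: x_2 = 68/15, f'=1024/225, f''=136/15, x_3 = 1028/255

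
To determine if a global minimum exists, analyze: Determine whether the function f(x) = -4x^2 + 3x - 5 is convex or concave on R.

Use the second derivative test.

f(x) = -4x^2 + 3x - 5
f'(x) = -8x + 3
f''(x) = -8
Since f''(x) = -8 < 0 for all x, f is concave on R.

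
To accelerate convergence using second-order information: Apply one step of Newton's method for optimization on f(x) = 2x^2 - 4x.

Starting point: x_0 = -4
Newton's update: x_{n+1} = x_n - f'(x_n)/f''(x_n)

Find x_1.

f(x) = 2x^2 - 4x
f'(x) = 4x + (-4), f''(x) = 4
Newton step: x_1 = x_0 - f'(x_0)/f''(x_0)
f'(-4) = -20
x_1 = -4 - -20/4 = 1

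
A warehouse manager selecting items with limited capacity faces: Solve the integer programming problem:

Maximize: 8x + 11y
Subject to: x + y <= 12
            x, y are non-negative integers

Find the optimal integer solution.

Objective: 8x + 11y, constraint: x + y <= 12
Coefficient of y is 11 > coefficient of x is 8, so allocate the entire budget to y.
Optimal: x = 0, y = 12, value = 132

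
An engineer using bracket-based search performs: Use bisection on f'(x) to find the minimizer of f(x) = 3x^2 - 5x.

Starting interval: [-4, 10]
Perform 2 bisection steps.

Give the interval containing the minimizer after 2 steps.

Finding critical point of f(x) = 3x^2 - 5x using bisection on f'(x) = 6x + -5.
f'(x) = 0 when x = 5/6.
Starting interval: [-4, 10]
Step 1: mid = 3, f'(mid) = 13, new interval = [-4, 3]
Step 2: mid = -1/2, f'(mid) = -8, new interval = [-1/2, 3]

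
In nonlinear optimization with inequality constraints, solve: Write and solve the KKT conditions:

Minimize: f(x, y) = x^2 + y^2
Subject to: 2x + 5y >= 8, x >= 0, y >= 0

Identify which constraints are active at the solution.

KKT conditions for min x^2 + y^2 s.t. 2x + 5y >= 8, x >= 0, y >= 0:
Stationarity: 2x = mu*2 + mu_x, 2y = mu*5 + mu_y, with mu, mu_x, mu_y >= 0
Complementary slackness: mu*(2x + 5y - 8) = 0, mu_x*x = 0, mu_y*y = 0
(0, 0) is infeasible (2*0 + 5*0 < 8), so if mu = 0 stationarity would force x = mu_x/2 >= 0, y = mu_y/2 >= 0 with mu_x*x = mu_y*y = 0, i.e. x = y = 0: contradiction. Hence mu > 0 and 2x + 5y = 8 is active.
Try x > 0, y > 0 (so mu_x = mu_y = 0): x = 2*mu/2, y = 5*mu/2
Substitute: 2*(2*mu/2) + 5*(5*mu/2) = 8
  mu*29/2 = 8 => mu = 16/29
x* = 16/29 > 0, y* = 40/29 > 0, consistent with mu_x = mu_y = 0.
f is convex and the constraints are linear, so this KKT point is the global minimum.
f* = 64/29
Active constraints: 2x + 5y >= 8 (holds with equality, mu = 16/29 > 0); x >= 0 and y >= 0 are inactive (mu_x = mu_y = 0).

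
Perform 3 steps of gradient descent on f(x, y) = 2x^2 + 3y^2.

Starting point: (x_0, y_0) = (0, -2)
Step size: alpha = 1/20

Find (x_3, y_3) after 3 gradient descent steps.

f(x,y) = 2x^2 + 3y^2
grad_x = 4x + 0y, grad_y = 6y + 0x
Step 1: grad = (0, -12), (0, -7/5)
Step 2: grad = (0, -42/5), (0, -49/50)
Step 3: grad = (0, -147/25), (0, -343/500)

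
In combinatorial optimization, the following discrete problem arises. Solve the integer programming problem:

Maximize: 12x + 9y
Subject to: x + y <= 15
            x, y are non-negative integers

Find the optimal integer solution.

Objective: 12x + 9y, constraint: x + y <= 15
Coefficient of x is 12 >= coefficient of y is 9, so allocate the entire budget to x.
Optimal: x = 15, y = 0, value = 180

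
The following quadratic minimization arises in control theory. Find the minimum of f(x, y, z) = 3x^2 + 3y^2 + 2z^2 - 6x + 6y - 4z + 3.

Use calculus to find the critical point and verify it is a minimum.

f(x,y,z) = 3x^2 + 3y^2 + 2z^2 - 6x + 6y - 4z + 3
df/dx = 6x + (-6) = 0 => x = 1
df/dy = 6y + (6) = 0 => y = -1
df/dz = 4z + (-4) = 0 => z = 1
f(1,-1,1) = 3*(1)^2 + 3*(-1)^2 + 2*(1)^2 + -6*(1) + 6*(-1) + -4*(1) + 3 = -5
Hessian is diagonal with entries 6, 6, 4 > 0, confirmed minimum.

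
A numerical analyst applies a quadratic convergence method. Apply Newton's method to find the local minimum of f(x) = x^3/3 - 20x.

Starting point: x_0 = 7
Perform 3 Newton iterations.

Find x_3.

f(x) = x^3/3 - 20x
f'(x) = x^2 - 20, f''(x) = 2x
Newton update: x_{n+1} = x_n - (x_n^2 - 20)/(2*x_n)
Step 1: x_0 = 7, f'=29, f''=14, x_1 = 69/14
Step 2: x_1 = 69/14, f'=841/196, f''=69/7, x_2 = 8681/1932
Step 3: x_2 = 8681/1932, f'=707281/3732624, f''=8681/966, x_3 = 150012241/33543384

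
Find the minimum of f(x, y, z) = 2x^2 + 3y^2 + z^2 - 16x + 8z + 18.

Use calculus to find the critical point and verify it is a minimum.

f(x,y,z) = 2x^2 + 3y^2 + z^2 - 16x + 8z + 18
df/dx = 4x + (-16) = 0 => x = 4
df/dy = 6y + (0) = 0 => y = 0
df/dz = 2z + (8) = 0 => z = -4
f(4,0,-4) = 2*(4)^2 + 3*(0)^2 + 1*(-4)^2 + -16*(4) + 8*(-4) + 18 = -30
Hessian is diagonal with entries 4, 6, 2 > 0, confirmed minimum.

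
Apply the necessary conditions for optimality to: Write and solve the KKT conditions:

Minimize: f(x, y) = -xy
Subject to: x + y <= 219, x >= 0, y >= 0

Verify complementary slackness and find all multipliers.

Problem: min -xy s.t. x + y <= 219 (multiplier lambda), x >= 0 (mu_x), y >= 0 (mu_y)
KKT stationarity: -y + lambda - mu_x = 0, -x + lambda - mu_y = 0, with lambda, mu_x, mu_y >= 0
Complementary slackness: lambda*(x + y - 219) = 0, mu_x*x = 0, mu_y*y = 0
If lambda = 0: y = -mu_x <= 0 and x = -mu_y <= 0 force x = y = 0 with f = 0; but x = y = 219/2 is feasible with f = -47961/4 < 0, so this is not the minimum. Hence lambda > 0 and x + y = 219.
Try x > 0, y > 0 (so mu_x = mu_y = 0): y = lambda, x = lambda => x = y = lambda
x + y = 219 => 2*lambda = 219 => lambda = 219/2
x* = y* = 219/2 > 0, consistent with mu_x = mu_y = 0.
(Any feasible point with x = 0 or y = 0 has f = 0 > -47961/4, so the minimum is not on those boundaries.)
min(-xy) = -47961/4 (i.e. max xy = 47961/4)
Multipliers: lambda = 219/2, mu_x = 0, mu_y = 0
Complementary slackness: lambda*(x + y - 219) = 219/2*(219/2 + 219/2 - 219) = 0, mu_x*x = 0*219/2 = 0, mu_y*y = 0*219/2 = 0. Satisfied.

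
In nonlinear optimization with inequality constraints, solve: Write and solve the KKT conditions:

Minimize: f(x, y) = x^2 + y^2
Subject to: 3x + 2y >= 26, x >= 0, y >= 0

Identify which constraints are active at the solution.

KKT conditions for min x^2 + y^2 s.t. 3x + 2y >= 26, x >= 0, y >= 0:
Stationarity: 2x = mu*3 + mu_x, 2y = mu*2 + mu_y, with mu, mu_x, mu_y >= 0
Complementary slackness: mu*(3x + 2y - 26) = 0, mu_x*x = 0, mu_y*y = 0
(0, 0) is infeasible (3*0 + 2*0 < 26), so if mu = 0 stationarity would force x = mu_x/2 >= 0, y = mu_y/2 >= 0 with mu_x*x = mu_y*y = 0, i.e. x = y = 0: contradiction. Hence mu > 0 and 3x + 2y = 26 is active.
Try x > 0, y > 0 (so mu_x = mu_y = 0): x = 3*mu/2, y = 2*mu/2
Substitute: 3*(3*mu/2) + 2*(2*mu/2) = 26
  mu*13/2 = 26 => mu = 4
x* = 6 > 0, y* = 4 > 0, consistent with mu_x = mu_y = 0.
f is convex and the constraints are linear, so this KKT point is the global minimum.
f* = 52
Active constraints: 3x + 2y >= 26 (holds with equality, mu = 4 > 0); x >= 0 and y >= 0 are inactive (mu_x = mu_y = 0).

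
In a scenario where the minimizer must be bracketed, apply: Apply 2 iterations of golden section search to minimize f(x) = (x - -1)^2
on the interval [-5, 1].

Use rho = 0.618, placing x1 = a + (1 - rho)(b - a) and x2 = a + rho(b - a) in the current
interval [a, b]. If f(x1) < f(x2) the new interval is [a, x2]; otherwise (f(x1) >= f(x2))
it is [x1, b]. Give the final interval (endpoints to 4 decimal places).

Golden section search for min of f(x) = (x - -1)^2 on [-5, 1].
Each step: x1 = a + (1 - rho)(b - a), x2 = a + rho(b - a); if f(x1) < f(x2) keep [a, x2], otherwise keep [x1, b].
Step 1: [-5.0000, 1.0000], x1=-2.7080 (f=2.9173), x2=-1.2920 (f=0.0853); f(x1) > f(x2) => keep [-2.7080, 1.0000]
Step 2: [-2.7080, 1.0000], x1=-1.2915 (f=0.0850), x2=-0.4165 (f=0.3405); f(x1) < f(x2) => keep [-2.7080, -0.4165]
Final interval: [-2.7080, -0.4165]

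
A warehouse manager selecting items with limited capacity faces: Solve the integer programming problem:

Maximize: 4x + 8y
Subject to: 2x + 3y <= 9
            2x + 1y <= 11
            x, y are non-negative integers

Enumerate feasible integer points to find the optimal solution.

Constraint 1: 2x + 3y <= 9
Constraint 2: 2x + 1y <= 11
Feasible x range (need y >= 0): 0 <= x <= min(9/2, 11/2) => x in {0, ..., 4}.
Enumerate feasible integer points row by row (the coefficient of y is 8 > 0, so for each x the largest feasible y gives the best value):
  x = 0: y <= min((9 - 2*0)/3, (11 - 2*0)/1) => y in {0, ..., 3}; best 4*0 + 8*3 = 24
  x = 1: y <= min((9 - 2*1)/3, (11 - 2*1)/1) => y in {0, ..., 2}; best 4*1 + 8*2 = 20
  x = 2: y <= min((9 - 2*2)/3, (11 - 2*2)/1) => y in {0, ..., 1}; best 4*2 + 8*1 = 16
  x = 3: y <= min((9 - 2*3)/3, (11 - 2*3)/1) => y in {0, ..., 1}; best 4*3 + 8*1 = 20
  x = 4: y <= min((9 - 2*4)/3, (11 - 2*4)/1) => y in {0}; best 4*4 + 8*0 = 16
The maximum 4x + 8y = 24 is achieved at x = 0, y = 3.
Check: 2*0 + 3*3 = 9 <= 9 and 2*0 + 1*3 = 3 <= 11.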